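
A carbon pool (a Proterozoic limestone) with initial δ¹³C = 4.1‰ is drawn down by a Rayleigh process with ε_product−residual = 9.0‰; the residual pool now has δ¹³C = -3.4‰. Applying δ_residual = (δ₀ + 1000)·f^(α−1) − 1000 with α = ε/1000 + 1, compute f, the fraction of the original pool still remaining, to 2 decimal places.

0.43

α − 1 = ε/1000 = 0.0090
(δ_res + 1000)/(δ₀ + 1000) = (-3.4 + 1000)/(4.1 + 1000) = 996.6/1004.1 = 0.992531
f = 0.992531^(1/0.0090) = exp(ln(0.992531)/0.0090) = exp(-0.00750/0.0090)
f = exp(-0.8330) = 0.4347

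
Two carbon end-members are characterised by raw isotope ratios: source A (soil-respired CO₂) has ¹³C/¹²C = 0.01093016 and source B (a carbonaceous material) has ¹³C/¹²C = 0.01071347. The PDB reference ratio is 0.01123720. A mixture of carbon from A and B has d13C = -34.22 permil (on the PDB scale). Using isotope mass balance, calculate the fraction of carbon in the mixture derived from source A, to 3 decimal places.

0.642

δ_A = (0.01093016/0.01123720 − 1)×1000 = (0.972676 − 1)×1000 = -27.324 permil
δ_B = (0.01071347/0.01123720 − 1)×1000 = (0.953393 − 1)×1000 = -46.607 permil
f_A = (δ_mix − δ_B)/(δ_A − δ_B) = (-34.22 − (-46.607))/(-27.324 − (-46.607))
f_A = 12.387 / 19.283 = 0.6424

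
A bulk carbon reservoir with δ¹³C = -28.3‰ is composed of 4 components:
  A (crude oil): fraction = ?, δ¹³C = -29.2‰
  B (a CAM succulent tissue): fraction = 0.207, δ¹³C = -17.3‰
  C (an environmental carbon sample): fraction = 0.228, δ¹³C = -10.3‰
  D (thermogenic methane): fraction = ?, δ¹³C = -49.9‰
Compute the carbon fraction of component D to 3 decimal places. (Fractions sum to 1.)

Let f_D and f_A be the unknown fractions; fractions sum to 1 so f_D + f_A = 0.565.
Mass balance: Σ fᵢ·δᵢ = δ_bulk ⇒ f_D·(-49.9) + f_A·(-29.2) = -28.3 − (-5.930) = -22.370
Substitute f_A = 0.565 − f_D:
f_D·(-49.9 − -29.2) = -22.370 − 0.565×(-29.2) = -5.873
f_D = -5.873 / -20.7 = 0.2837

0.284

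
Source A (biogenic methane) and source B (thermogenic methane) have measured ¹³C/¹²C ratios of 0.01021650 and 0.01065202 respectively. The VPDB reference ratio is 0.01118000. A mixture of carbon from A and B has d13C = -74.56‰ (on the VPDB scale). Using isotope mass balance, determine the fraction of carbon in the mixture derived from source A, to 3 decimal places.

δ_A = (0.01021650/0.01118000 − 1)×1000 = (0.913819 − 1)×1000 = -86.181‰
δ_B = (0.01065202/0.01118000 − 1)×1000 = (0.952775 − 1)×1000 = -47.225‰
f_A = (δ_mix − δ_B)/(δ_A − δ_B) = (-74.56 − (-47.225))/(-86.181 − (-47.225))
f_A = -27.335 / -38.955 = 0.7017

0.702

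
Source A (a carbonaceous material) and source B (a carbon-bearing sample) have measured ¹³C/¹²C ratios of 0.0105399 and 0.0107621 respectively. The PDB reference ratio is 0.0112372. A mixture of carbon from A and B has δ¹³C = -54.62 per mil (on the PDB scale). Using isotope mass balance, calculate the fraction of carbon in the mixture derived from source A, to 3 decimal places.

δ_A = (0.0105399/0.0112372 − 1)×1000 = (0.937947 − 1)×1000 = -62.053 per mil
δ_B = (0.0107621/0.0112372 − 1)×1000 = (0.957721 − 1)×1000 = -42.279 per mil
f_A = (δ_mix − δ_B)/(δ_A − δ_B) = (-54.62 − (-42.279))/(-62.053 − (-42.279))
f_A = -12.341 / -19.774 = 0.6241

0.624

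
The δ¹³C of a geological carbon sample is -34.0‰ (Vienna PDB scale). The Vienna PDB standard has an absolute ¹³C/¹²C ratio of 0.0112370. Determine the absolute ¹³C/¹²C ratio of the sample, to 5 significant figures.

0.010855

R_sample = R_standard × (δ¹³C/1000 + 1)
R_sample = 0.0112370 × (-34.0/1000 + 1) = 0.0112370 × 0.966000
R_sample = 0.0108549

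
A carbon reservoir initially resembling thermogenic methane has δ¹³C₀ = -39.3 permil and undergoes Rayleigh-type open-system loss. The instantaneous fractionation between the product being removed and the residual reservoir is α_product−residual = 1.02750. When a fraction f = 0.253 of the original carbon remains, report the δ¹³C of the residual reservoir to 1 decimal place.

Rayleigh residual: δ_res = (δ₀ + 1000)·f^(α−1) − 1000
α − 1 = 0.02750
f^(α−1) = 0.253^(0.02750) = 0.962910
δ_res = (-39.3 + 1000) × 0.962910 − 1000 = 925.068 − 1000 = -74.93 permil

-74.9 permil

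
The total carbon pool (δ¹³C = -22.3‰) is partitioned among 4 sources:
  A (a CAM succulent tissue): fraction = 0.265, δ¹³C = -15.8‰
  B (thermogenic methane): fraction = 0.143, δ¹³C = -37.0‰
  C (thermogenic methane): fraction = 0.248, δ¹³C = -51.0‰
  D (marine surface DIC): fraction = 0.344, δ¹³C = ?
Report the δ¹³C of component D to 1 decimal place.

-0.5‰

Isotope mass balance: δ_bulk = Σ fᵢ·δᵢ.
-22.3 = 0.265×(-15.8) + 0.143×(-37.0) + 0.248×(-51.0) + 0.344×δ_D
0.344·δ_D = -22.3 − (-22.126) = -0.174
δ_D = -0.174 / 0.344 = -0.51‰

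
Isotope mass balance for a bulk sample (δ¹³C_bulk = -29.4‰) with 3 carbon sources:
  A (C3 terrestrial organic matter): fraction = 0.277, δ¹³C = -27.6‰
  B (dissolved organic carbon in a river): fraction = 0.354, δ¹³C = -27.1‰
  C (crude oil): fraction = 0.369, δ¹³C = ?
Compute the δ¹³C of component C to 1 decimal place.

-33.0‰

Isotope mass balance: δ_bulk = Σ fᵢ·δᵢ.
-29.4 = 0.277×(-27.6) + 0.354×(-27.1) + 0.369×δ_C
0.369·δ_C = -29.4 − (-17.239) = -12.161
δ_C = -12.161 / 0.369 = -32.96‰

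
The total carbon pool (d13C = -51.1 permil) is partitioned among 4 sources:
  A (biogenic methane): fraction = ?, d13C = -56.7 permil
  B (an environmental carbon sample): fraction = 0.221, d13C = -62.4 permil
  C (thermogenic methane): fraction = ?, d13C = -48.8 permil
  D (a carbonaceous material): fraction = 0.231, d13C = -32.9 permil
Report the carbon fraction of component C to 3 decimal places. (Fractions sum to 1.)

Let f_C and f_A be the unknown fractions; fractions sum to 1 so f_C + f_A = 0.548.
Mass balance: Σ fᵢ·δᵢ = δ_bulk ⇒ f_C·(-48.8) + f_A·(-56.7) = -51.1 − (-21.390) = -29.710
Substitute f_A = 0.548 − f_C:
f_C·(-48.8 − -56.7) = -29.710 − 0.548×(-56.7) = 1.362
f_C = 1.362 / 7.9 = 0.1724

0.172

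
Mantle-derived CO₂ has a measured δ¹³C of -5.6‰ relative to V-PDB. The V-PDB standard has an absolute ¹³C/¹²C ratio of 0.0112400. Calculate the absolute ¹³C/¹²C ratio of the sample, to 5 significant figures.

0.011177

R_sample = R_standard × (δ¹³C/1000 + 1)
R_sample = 0.0112400 × (-5.6/1000 + 1) = 0.0112400 × 0.994400
R_sample = 0.0111771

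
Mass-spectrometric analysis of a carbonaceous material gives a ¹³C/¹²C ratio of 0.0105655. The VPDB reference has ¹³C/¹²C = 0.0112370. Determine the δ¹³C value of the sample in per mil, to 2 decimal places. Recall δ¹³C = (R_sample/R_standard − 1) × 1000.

δ¹³C = (R_sample / R_standard − 1) × 1000
R_sample / R_standard = 0.0105655 / 0.0112370 = 0.940242
δ¹³C = (0.940242 − 1) × 1000 = -59.758 per mil

-59.76 per mil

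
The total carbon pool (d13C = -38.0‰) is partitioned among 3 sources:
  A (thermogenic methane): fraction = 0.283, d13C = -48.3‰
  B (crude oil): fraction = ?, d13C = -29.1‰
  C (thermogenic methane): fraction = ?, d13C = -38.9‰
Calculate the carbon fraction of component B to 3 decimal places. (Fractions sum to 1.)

Let f_B and f_C be the unknown fractions; fractions sum to 1 so f_B + f_C = 0.717.
Mass balance: Σ fᵢ·δᵢ = δ_bulk ⇒ f_B·(-29.1) + f_C·(-38.9) = -38.0 − (-13.669) = -24.331
Substitute f_C = 0.717 − f_B:
f_B·(-29.1 − -38.9) = -24.331 − 0.717×(-38.9) = 3.560
f_B = 3.560 / 9.8 = 0.3633

0.363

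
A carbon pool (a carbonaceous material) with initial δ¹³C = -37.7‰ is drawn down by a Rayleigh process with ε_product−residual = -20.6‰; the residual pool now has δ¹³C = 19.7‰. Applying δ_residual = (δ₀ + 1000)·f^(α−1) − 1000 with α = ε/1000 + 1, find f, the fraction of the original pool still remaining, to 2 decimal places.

α − 1 = ε/1000 = -0.0206
(δ_res + 1000)/(δ₀ + 1000) = (19.7 + 1000)/(-37.7 + 1000) = 1019.7/962.3 = 1.059649
f = 1.059649^(1/-0.0206) = exp(ln(1.059649)/-0.0206) = exp(0.05794/-0.0206)
f = exp(-2.8125) = 0.0601

0.06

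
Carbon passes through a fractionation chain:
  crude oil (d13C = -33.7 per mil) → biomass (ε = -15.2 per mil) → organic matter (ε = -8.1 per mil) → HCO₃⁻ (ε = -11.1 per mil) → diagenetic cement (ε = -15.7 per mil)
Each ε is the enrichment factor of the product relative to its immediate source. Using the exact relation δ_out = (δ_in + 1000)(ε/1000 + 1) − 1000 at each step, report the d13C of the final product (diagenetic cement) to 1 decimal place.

step 1: δ = (-33.70 + 1000)·(-15.2/1000 + 1) − 1000 = -48.39 per mil
step 2: δ = (-48.39 + 1000)·(-8.1/1000 + 1) − 1000 = -56.10 per mil
step 3: δ = (-56.10 + 1000)·(-11.1/1000 + 1) − 1000 = -66.57 per mil
step 4: δ = (-66.57 + 1000)·(-15.7/1000 + 1) − 1000 = -81.23 per mil

-81.2 per mil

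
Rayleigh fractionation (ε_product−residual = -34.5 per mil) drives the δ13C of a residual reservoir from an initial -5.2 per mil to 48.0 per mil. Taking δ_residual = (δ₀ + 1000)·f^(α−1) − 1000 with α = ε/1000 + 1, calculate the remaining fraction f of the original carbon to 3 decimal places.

α − 1 = ε/1000 = -0.0345
(δ_res + 1000)/(δ₀ + 1000) = (48.0 + 1000)/(-5.2 + 1000) = 1048.0/994.8 = 1.053478
f = 1.053478^(1/-0.0345) = exp(ln(1.053478)/-0.0345) = exp(0.05210/-0.0345)
f = exp(-1.5101) = 0.2209

0.221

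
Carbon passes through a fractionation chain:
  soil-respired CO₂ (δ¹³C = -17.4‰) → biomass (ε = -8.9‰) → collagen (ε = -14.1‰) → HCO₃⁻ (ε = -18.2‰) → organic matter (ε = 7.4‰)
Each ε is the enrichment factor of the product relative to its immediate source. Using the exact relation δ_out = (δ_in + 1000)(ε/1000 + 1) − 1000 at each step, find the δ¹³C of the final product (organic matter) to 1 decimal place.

step 1: δ = (-17.40 + 1000)·(-8.9/1000 + 1) − 1000 = -26.15‰
step 2: δ = (-26.15 + 1000)·(-14.1/1000 + 1) − 1000 = -39.88‰
step 3: δ = (-39.88 + 1000)·(-18.2/1000 + 1) − 1000 = -57.35‰
step 4: δ = (-57.35 + 1000)·(7.4/1000 + 1) − 1000 = -50.38‰

-50.4‰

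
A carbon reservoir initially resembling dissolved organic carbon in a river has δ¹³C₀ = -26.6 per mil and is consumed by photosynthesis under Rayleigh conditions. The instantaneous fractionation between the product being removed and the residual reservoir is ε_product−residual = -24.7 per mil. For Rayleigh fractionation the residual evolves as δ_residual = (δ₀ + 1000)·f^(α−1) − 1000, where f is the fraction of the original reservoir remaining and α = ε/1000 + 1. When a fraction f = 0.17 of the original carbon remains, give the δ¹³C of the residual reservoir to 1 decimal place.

Rayleigh residual: δ_res = (δ₀ + 1000)·f^(α−1) − 1000
α = ε/1000 + 1 = 0.97530, so α − 1 = -0.02470
f^(α−1) = 0.17^(-0.02470) = 1.044739
δ_res = (-26.6 + 1000) × 1.044739 − 1000 = 1016.949 − 1000 = 16.95 per mil

16.9 per mil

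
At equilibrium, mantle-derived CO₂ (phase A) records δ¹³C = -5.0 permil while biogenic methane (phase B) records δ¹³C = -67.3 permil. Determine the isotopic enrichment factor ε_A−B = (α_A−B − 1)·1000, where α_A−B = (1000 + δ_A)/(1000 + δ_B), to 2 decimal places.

α_A−B = (1000 + -5.0) / (1000 + -67.3) = 995.0 / 932.7 = 1.066795
ε_A−B = (1.066795 − 1) × 1000 = 66.795 permil
(The approximation ε ≈ δ_A − δ_B would give 62.3 permil.)

66.80 permil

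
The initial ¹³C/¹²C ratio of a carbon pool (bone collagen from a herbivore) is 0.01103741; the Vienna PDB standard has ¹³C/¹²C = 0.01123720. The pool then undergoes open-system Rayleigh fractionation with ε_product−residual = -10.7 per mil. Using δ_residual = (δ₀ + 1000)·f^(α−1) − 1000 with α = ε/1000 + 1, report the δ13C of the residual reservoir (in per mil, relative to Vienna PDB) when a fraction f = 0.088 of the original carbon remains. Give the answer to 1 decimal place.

δ₀ = (0.01103741/0.01123720 − 1)×1000 = (0.982221 − 1)×1000 = -17.779 per mil
α − 1 = ε/1000 = -0.0107
f^(α−1) = 0.088^(-0.0107) = 1.026347
δ_res = (-17.779 + 1000) × 1.026347 − 1000 = 1008.099 − 1000 = 8.10 per mil

8.1 per mil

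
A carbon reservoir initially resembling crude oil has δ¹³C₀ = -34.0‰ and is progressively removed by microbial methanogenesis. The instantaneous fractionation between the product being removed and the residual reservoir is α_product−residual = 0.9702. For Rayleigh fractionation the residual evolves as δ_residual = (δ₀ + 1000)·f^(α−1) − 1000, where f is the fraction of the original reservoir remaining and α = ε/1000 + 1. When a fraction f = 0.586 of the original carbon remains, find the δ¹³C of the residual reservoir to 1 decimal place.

-18.5‰

Rayleigh residual: δ_res = (δ₀ + 1000)·f^(α−1) − 1000
α − 1 = -0.02980
f^(α−1) = 0.586^(-0.02980) = 1.016054
δ_res = (-34.0 + 1000) × 1.016054 − 1000 = 981.508 − 1000 = -18.49‰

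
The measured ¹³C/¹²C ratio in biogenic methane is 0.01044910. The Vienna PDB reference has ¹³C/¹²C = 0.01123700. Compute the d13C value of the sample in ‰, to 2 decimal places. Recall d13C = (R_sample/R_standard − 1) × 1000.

-70.12‰

d13C = (R_sample / R_standard − 1) × 1000
R_sample / R_standard = 0.01044910 / 0.01123700 = 0.929883
d13C = (0.929883 − 1) × 1000 = -70.117‰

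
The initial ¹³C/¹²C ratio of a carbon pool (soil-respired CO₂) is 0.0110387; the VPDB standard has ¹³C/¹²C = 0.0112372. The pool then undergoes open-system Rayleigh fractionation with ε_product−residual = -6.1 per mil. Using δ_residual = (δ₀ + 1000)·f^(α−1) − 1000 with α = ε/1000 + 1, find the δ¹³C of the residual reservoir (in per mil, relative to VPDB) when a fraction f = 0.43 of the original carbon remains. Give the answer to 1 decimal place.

-12.6 per mil

δ₀ = (0.0110387/0.0112372 − 1)×1000 = (0.982335 − 1)×1000 = -17.665 per mil
α − 1 = ε/1000 = -0.0061
f^(α−1) = 0.43^(-0.0061) = 1.005161
δ_res = (-17.665 + 1000) × 1.005161 − 1000 = 987.406 − 1000 = -12.59 per mil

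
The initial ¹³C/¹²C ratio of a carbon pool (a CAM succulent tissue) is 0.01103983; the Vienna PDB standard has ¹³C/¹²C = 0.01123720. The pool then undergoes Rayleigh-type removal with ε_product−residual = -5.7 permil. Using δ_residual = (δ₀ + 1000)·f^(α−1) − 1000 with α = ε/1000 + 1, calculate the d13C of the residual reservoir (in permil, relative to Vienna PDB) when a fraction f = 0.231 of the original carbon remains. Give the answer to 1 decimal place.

δ₀ = (0.01103983/0.01123720 − 1)×1000 = (0.982436 − 1)×1000 = -17.564 permil
α − 1 = ε/1000 = -0.0057
f^(α−1) = 0.231^(-0.0057) = 1.008387
δ_res = (-17.564 + 1000) × 1.008387 − 1000 = 990.676 − 1000 = -9.32 permil

-9.3 permil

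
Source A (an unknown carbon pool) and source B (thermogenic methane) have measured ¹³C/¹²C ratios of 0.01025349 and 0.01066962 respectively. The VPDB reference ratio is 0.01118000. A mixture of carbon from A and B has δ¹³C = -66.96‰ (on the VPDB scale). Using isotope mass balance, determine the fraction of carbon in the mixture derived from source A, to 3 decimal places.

0.572

δ_A = (0.01025349/0.01118000 − 1)×1000 = (0.917128 − 1)×1000 = -82.872‰
δ_B = (0.01066962/0.01118000 − 1)×1000 = (0.954349 − 1)×1000 = -45.651‰
f_A = (δ_mix − δ_B)/(δ_A − δ_B) = (-66.96 − (-45.651))/(-82.872 − (-45.651))
f_A = -21.309 / -37.221 = 0.5725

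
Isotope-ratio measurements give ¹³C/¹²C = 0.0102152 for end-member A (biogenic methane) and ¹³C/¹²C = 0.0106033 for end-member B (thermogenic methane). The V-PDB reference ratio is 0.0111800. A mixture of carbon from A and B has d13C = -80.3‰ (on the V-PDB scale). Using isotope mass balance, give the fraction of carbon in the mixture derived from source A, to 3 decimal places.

0.827

δ_A = (0.0102152/0.0111800 − 1)×1000 = (0.913703 − 1)×1000 = -86.297‰
δ_B = (0.0106033/0.0111800 − 1)×1000 = (0.948417 − 1)×1000 = -51.583‰
f_A = (δ_mix − δ_B)/(δ_A − δ_B) = (-80.3 − (-51.583))/(-86.297 − (-51.583))
f_A = -28.717 / -34.714 = 0.8272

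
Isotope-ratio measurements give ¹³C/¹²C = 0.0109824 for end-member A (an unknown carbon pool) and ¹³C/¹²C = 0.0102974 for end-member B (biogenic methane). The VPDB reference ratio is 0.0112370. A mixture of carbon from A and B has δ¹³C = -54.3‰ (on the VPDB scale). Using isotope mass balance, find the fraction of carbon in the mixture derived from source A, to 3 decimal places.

0.481

δ_A = (0.0109824/0.0112370 − 1)×1000 = (0.977343 − 1)×1000 = -22.657‰
δ_B = (0.0102974/0.0112370 − 1)×1000 = (0.916383 − 1)×1000 = -83.617‰
f_A = (δ_mix − δ_B)/(δ_A − δ_B) = (-54.3 − (-83.617))/(-22.657 − (-83.617))
f_A = 29.317 / 60.959 = 0.4809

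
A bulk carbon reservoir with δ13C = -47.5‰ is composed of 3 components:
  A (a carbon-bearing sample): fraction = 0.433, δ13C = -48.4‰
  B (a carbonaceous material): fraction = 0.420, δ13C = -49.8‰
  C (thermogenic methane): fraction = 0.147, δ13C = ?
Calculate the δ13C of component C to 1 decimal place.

-38.3‰

Isotope mass balance: δ_bulk = Σ fᵢ·δᵢ.
-47.5 = 0.433×(-48.4) + 0.420×(-49.8) + 0.147×δ_C
0.147·δ_C = -47.5 − (-41.873) = -5.627
δ_C = -5.627 / 0.147 = -38.28‰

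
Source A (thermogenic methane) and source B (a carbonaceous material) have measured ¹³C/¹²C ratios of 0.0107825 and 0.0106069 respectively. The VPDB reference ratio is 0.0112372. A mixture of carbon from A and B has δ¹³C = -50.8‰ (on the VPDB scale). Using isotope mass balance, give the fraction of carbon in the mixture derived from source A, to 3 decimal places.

0.339

δ_A = (0.0107825/0.0112372 − 1)×1000 = (0.959536 − 1)×1000 = -40.464‰
δ_B = (0.0106069/0.0112372 − 1)×1000 = (0.943910 − 1)×1000 = -56.090‰
f_A = (δ_mix − δ_B)/(δ_A − δ_B) = (-50.8 − (-56.090))/(-40.464 − (-56.090))
f_A = 5.290 / 15.627 = 0.3386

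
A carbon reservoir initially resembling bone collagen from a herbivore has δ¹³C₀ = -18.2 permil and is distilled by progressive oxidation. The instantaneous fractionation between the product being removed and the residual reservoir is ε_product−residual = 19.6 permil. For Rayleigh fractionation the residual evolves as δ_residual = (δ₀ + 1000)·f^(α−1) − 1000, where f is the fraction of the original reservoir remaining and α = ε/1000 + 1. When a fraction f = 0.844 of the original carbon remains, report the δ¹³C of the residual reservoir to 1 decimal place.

Rayleigh residual: δ_res = (δ₀ + 1000)·f^(α−1) − 1000
α = ε/1000 + 1 = 1.01960, so α − 1 = 0.01960
f^(α−1) = 0.844^(0.01960) = 0.996681
δ_res = (-18.2 + 1000) × 0.996681 − 1000 = 978.542 − 1000 = -21.46 permil

-21.5 permil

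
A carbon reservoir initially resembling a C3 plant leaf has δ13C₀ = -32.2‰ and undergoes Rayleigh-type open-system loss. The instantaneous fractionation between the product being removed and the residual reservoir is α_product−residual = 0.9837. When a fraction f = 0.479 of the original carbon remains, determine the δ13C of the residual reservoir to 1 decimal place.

Rayleigh residual: δ_res = (δ₀ + 1000)·f^(α−1) − 1000
α − 1 = -0.01630
f^(α−1) = 0.479^(-0.01630) = 1.012070
δ_res = (-32.2 + 1000) × 1.012070 − 1000 = 979.481 − 1000 = -20.52‰

-20.5‰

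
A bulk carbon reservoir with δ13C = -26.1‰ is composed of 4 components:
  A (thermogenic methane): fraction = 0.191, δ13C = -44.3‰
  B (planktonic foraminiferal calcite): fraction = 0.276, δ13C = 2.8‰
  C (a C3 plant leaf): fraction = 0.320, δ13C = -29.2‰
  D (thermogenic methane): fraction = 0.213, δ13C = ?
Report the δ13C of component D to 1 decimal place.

Isotope mass balance: δ_bulk = Σ fᵢ·δᵢ.
-26.1 = 0.191×(-44.3) + 0.276×(2.8) + 0.320×(-29.2) + 0.213×δ_D
0.213·δ_D = -26.1 − (-17.032) = -9.068
δ_D = -9.068 / 0.213 = -42.57‰

-42.6‰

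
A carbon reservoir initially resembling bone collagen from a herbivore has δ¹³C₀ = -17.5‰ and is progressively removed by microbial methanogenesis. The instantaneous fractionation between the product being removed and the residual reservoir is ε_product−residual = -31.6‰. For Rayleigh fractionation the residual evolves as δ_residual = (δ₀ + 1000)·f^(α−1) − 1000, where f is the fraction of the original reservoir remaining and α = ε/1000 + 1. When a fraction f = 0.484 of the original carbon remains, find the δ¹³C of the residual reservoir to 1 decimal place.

Rayleigh residual: δ_res = (δ₀ + 1000)·f^(α−1) − 1000
α = ε/1000 + 1 = 0.96840, so α − 1 = -0.03160
f^(α−1) = 0.484^(-0.03160) = 1.023196
δ_res = (-17.5 + 1000) × 1.023196 − 1000 = 1005.290 − 1000 = 5.29‰

5.3‰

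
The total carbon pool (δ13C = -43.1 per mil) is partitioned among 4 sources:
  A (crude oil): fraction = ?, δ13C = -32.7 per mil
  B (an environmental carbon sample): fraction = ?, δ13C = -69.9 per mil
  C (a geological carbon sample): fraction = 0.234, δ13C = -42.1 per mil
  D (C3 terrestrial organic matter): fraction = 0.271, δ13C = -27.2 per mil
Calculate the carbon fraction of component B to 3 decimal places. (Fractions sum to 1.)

Let f_B and f_A be the unknown fractions; fractions sum to 1 so f_B + f_A = 0.495.
Mass balance: Σ fᵢ·δᵢ = δ_bulk ⇒ f_B·(-69.9) + f_A·(-32.7) = -43.1 − (-17.223) = -25.877
Substitute f_A = 0.495 − f_B:
f_B·(-69.9 − -32.7) = -25.877 − 0.495×(-32.7) = -9.691
f_B = -9.691 / -37.2 = 0.2605

0.261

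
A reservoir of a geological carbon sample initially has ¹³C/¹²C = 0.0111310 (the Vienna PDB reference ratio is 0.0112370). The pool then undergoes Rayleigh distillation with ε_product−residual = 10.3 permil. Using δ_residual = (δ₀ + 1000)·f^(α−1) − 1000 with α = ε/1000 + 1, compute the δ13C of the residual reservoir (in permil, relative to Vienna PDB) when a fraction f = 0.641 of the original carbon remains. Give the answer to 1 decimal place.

δ₀ = (0.0111310/0.0112370 − 1)×1000 = (0.990567 − 1)×1000 = -9.433 permil
α − 1 = ε/1000 = 0.0103
f^(α−1) = 0.641^(0.0103) = 0.995430
δ_res = (-9.433 + 1000) × 0.995430 − 1000 = 986.040 − 1000 = -13.96 permil

-14.0 permil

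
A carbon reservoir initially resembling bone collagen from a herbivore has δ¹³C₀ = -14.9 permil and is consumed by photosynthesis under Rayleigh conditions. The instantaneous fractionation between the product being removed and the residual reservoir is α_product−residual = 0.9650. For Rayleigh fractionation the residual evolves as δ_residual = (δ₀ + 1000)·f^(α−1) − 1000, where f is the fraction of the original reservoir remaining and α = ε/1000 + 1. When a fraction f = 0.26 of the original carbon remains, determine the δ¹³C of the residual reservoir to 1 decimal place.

Rayleigh residual: δ_res = (δ₀ + 1000)·f^(α−1) − 1000
α − 1 = -0.03500
f^(α−1) = 0.26^(-0.03500) = 1.048277
δ_res = (-14.9 + 1000) × 1.048277 − 1000 = 1032.657 − 1000 = 32.66 permil

32.7 permil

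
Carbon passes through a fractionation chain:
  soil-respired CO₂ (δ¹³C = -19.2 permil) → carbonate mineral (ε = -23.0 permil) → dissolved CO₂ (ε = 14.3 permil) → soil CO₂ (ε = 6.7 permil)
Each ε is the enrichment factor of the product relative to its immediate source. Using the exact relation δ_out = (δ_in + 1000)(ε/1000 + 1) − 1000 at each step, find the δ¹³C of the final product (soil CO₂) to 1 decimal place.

-21.5 permil

step 1: δ = (-19.20 + 1000)·(-23.0/1000 + 1) − 1000 = -41.76 permil
step 2: δ = (-41.76 + 1000)·(14.3/1000 + 1) − 1000 = -28.06 permil
step 3: δ = (-28.06 + 1000)·(6.7/1000 + 1) − 1000 = -21.54 permil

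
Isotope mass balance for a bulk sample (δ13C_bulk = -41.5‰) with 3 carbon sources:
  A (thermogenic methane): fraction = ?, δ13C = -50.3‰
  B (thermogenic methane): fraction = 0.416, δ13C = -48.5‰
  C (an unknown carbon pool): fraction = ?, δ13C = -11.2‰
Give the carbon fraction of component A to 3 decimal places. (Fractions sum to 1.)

Let f_A and f_C be the unknown fractions; fractions sum to 1 so f_A + f_C = 0.584.
Mass balance: Σ fᵢ·δᵢ = δ_bulk ⇒ f_A·(-50.3) + f_C·(-11.2) = -41.5 − (-20.176) = -21.324
Substitute f_C = 0.584 − f_A:
f_A·(-50.3 − -11.2) = -21.324 − 0.584×(-11.2) = -14.783
f_A = -14.783 / -39.1 = 0.3781

0.378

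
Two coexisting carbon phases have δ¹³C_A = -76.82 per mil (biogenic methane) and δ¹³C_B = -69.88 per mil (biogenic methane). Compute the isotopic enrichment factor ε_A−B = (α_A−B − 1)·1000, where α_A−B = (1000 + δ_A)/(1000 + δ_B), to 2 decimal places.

α_A−B = (1000 + -76.82) / (1000 + -69.88) = 923.18 / 930.12 = 0.992539
ε_A−B = (0.992539 − 1) × 1000 = -7.461 per mil
(The approximation ε ≈ δ_A − δ_B would give -6.94 per mil.)

-7.46 per mil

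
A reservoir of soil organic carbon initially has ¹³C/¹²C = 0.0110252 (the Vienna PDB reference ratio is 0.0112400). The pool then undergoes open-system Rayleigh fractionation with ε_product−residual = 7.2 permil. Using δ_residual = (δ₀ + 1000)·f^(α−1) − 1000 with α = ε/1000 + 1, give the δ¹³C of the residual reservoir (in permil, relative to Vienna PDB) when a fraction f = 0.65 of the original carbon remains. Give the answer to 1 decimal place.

-22.1 permil

δ₀ = (0.0110252/0.0112400 − 1)×1000 = (0.980890 − 1)×1000 = -19.110 permil
α − 1 = ε/1000 = 0.0072
f^(α−1) = 0.65^(0.0072) = 0.996903
δ_res = (-19.110 + 1000) × 0.996903 − 1000 = 977.852 − 1000 = -22.15 permil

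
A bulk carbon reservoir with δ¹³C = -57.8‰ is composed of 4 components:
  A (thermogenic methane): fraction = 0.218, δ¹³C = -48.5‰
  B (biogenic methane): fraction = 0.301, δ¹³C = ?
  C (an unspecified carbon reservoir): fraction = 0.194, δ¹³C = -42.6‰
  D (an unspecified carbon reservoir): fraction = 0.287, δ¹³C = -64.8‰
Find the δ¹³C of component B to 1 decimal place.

-67.7‰

Isotope mass balance: δ_bulk = Σ fᵢ·δᵢ.
-57.8 = 0.218×(-48.5) + 0.301×δ_B + 0.194×(-42.6) + 0.287×(-64.8)
0.301·δ_B = -57.8 − (-37.435) = -20.365
δ_B = -20.365 / 0.301 = -67.66‰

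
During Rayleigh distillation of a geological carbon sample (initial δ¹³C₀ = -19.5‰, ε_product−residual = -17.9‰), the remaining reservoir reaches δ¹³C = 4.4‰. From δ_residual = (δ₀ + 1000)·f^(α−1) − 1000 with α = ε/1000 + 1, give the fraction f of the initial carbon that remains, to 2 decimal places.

0.26

α − 1 = ε/1000 = -0.0179
(δ_res + 1000)/(δ₀ + 1000) = (4.4 + 1000)/(-19.5 + 1000) = 1004.4/980.5 = 1.024375
f = 1.024375^(1/-0.0179) = exp(ln(1.024375)/-0.0179) = exp(0.02408/-0.0179)
f = exp(-1.3454) = 0.2604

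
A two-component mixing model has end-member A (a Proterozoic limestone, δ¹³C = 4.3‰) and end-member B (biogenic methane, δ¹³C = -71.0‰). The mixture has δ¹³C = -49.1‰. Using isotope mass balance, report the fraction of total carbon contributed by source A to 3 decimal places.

δ_mix = f_A·δ_A + (1 − f_A)·δ_B  ⇒  f_A = (δ_mix − δ_B)/(δ_A − δ_B)
f_A = (-49.1 − (-71.0)) / (4.3 − (-71.0))
f_A = 21.9 / 75.3 = 0.2908

0.291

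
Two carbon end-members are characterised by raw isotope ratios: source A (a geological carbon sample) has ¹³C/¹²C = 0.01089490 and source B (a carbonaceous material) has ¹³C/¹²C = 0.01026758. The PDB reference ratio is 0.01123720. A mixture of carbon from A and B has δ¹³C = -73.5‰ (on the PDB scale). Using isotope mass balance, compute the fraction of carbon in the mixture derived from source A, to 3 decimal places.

δ_A = (0.01089490/0.01123720 − 1)×1000 = (0.969539 − 1)×1000 = -30.461‰
δ_B = (0.01026758/0.01123720 − 1)×1000 = (0.913713 − 1)×1000 = -86.287‰
f_A = (δ_mix − δ_B)/(δ_A − δ_B) = (-73.5 − (-86.287))/(-30.461 − (-86.287))
f_A = 12.787 / 55.825 = 0.2290

0.229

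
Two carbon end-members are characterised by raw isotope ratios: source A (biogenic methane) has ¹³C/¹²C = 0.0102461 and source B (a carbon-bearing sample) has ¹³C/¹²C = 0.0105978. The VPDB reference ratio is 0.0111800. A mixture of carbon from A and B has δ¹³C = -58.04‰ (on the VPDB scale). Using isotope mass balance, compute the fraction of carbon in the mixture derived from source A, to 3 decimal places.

0.190

δ_A = (0.0102461/0.0111800 − 1)×1000 = (0.916467 − 1)×1000 = -83.533‰
δ_B = (0.0105978/0.0111800 − 1)×1000 = (0.947925 − 1)×1000 = -52.075‰
f_A = (δ_mix − δ_B)/(δ_A − δ_B) = (-58.04 − (-52.075))/(-83.533 − (-52.075))
f_A = -5.965 / -31.458 = 0.1896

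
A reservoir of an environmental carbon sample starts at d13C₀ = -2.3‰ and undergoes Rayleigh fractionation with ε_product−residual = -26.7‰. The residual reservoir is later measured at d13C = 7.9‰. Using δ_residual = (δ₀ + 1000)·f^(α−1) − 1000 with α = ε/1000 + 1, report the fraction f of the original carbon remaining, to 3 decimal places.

0.683

α − 1 = ε/1000 = -0.0267
(δ_res + 1000)/(δ₀ + 1000) = (7.9 + 1000)/(-2.3 + 1000) = 1007.9/997.7 = 1.010224
f = 1.010224^(1/-0.0267) = exp(ln(1.010224)/-0.0267) = exp(0.01017/-0.0267)
f = exp(-0.3810) = 0.6832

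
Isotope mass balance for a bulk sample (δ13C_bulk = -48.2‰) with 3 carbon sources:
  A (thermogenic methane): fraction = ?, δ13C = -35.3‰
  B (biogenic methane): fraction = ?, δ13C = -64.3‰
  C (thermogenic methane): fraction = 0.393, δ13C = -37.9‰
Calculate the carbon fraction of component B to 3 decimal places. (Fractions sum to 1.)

0.410

Let f_B and f_A be the unknown fractions; fractions sum to 1 so f_B + f_A = 0.607.
Mass balance: Σ fᵢ·δᵢ = δ_bulk ⇒ f_B·(-64.3) + f_A·(-35.3) = -48.2 − (-14.895) = -33.305
Substitute f_A = 0.607 − f_B:
f_B·(-64.3 − -35.3) = -33.305 − 0.607×(-35.3) = -11.878
f_B = -11.878 / -29.0 = 0.4096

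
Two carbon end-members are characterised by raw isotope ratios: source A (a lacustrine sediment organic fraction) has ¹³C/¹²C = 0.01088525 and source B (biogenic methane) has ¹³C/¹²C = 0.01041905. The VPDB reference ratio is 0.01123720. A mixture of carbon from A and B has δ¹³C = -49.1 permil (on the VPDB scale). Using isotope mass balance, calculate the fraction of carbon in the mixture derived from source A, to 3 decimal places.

δ_A = (0.01088525/0.01123720 − 1)×1000 = (0.968680 − 1)×1000 = -31.320 permil
δ_B = (0.01041905/0.01123720 − 1)×1000 = (0.927193 − 1)×1000 = -72.807 permil
f_A = (δ_mix − δ_B)/(δ_A − δ_B) = (-49.1 − (-72.807))/(-31.320 − (-72.807))
f_A = 23.707 / 41.487 = 0.5714

0.571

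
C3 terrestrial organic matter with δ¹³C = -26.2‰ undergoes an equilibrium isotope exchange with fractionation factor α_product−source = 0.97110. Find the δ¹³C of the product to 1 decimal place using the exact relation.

δ_product = (δ_source + 1000)·α − 1000
δ_product = (-26.2 + 1000) × 0.97110 − 1000
δ_product = 945.657 − 1000 = -54.34‰

-54.3‰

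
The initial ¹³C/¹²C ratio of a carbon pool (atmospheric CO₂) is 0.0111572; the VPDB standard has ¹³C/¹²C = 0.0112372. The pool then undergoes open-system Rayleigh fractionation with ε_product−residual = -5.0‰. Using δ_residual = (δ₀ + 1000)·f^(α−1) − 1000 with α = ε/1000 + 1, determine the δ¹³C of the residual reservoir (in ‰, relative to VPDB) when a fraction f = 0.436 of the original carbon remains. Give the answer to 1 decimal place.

δ₀ = (0.0111572/0.0112372 − 1)×1000 = (0.992881 − 1)×1000 = -7.119‰
α − 1 = ε/1000 = -0.0050
f^(α−1) = 0.436^(-0.0050) = 1.004159
δ_res = (-7.119 + 1000) × 1.004159 − 1000 = 997.010 − 1000 = -2.99‰

-3.0‰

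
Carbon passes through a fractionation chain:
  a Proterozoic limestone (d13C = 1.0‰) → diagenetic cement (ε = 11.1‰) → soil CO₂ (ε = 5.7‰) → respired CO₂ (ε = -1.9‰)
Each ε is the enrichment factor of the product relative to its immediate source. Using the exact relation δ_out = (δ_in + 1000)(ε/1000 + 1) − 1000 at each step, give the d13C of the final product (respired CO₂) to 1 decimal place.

step 1: δ = (1.00 + 1000)·(11.1/1000 + 1) − 1000 = 12.11‰
step 2: δ = (12.11 + 1000)·(5.7/1000 + 1) − 1000 = 17.88‰
step 3: δ = (17.88 + 1000)·(-1.9/1000 + 1) − 1000 = 15.95‰

15.9‰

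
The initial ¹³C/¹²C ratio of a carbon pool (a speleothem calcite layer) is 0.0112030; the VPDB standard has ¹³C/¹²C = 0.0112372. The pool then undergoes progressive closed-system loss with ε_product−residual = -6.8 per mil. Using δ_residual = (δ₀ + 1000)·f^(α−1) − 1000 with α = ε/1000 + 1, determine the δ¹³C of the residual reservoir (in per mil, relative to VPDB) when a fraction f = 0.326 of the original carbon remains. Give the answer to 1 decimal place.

δ₀ = (0.0112030/0.0112372 − 1)×1000 = (0.996957 − 1)×1000 = -3.043 per mil
α − 1 = ε/1000 = -0.0068
f^(α−1) = 0.326^(-0.0068) = 1.007651
δ_res = (-3.043 + 1000) × 1.007651 − 1000 = 1004.584 − 1000 = 4.58 per mil

4.6 per mil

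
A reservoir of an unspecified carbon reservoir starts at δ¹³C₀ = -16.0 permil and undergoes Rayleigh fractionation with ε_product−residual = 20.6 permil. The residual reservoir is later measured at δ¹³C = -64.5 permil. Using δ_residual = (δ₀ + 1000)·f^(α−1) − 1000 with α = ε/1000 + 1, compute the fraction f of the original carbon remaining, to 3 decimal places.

α − 1 = ε/1000 = 0.0206
(δ_res + 1000)/(δ₀ + 1000) = (-64.5 + 1000)/(-16.0 + 1000) = 935.5/984.0 = 0.950711
f = 0.950711^(1/0.0206) = exp(ln(0.950711)/0.0206) = exp(-0.05054/0.0206)
f = exp(-2.4536) = 0.0860

0.086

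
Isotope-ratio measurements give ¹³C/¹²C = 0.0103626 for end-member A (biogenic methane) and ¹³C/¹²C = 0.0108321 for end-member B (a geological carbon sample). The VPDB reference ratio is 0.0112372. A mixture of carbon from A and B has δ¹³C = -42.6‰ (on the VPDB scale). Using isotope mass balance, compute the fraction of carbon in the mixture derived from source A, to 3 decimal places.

0.157

δ_A = (0.0103626/0.0112372 − 1)×1000 = (0.922169 − 1)×1000 = -77.831‰
δ_B = (0.0108321/0.0112372 − 1)×1000 = (0.963950 − 1)×1000 = -36.050‰
f_A = (δ_mix − δ_B)/(δ_A − δ_B) = (-42.6 − (-36.050))/(-77.831 − (-36.050))
f_A = -6.550 / -41.781 = 0.1568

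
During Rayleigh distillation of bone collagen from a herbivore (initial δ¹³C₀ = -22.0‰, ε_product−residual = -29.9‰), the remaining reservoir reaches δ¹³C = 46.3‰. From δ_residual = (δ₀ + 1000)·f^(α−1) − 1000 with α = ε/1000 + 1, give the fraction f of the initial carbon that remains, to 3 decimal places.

0.105

α − 1 = ε/1000 = -0.0299
(δ_res + 1000)/(δ₀ + 1000) = (46.3 + 1000)/(-22.0 + 1000) = 1046.3/978.0 = 1.069836
f = 1.069836^(1/-0.0299) = exp(ln(1.069836)/-0.0299) = exp(0.06751/-0.0299)
f = exp(-2.2577) = 0.1046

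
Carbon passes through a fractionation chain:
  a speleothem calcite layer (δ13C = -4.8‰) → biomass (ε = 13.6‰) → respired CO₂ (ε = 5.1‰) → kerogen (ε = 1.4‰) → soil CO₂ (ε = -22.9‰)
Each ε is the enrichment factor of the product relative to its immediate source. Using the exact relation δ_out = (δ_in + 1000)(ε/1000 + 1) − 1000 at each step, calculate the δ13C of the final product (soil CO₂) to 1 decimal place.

step 1: δ = (-4.80 + 1000)·(13.6/1000 + 1) − 1000 = 8.73‰
step 2: δ = (8.73 + 1000)·(5.1/1000 + 1) − 1000 = 13.88‰
step 3: δ = (13.88 + 1000)·(1.4/1000 + 1) − 1000 = 15.30‰
step 4: δ = (15.30 + 1000)·(-22.9/1000 + 1) − 1000 = -7.95‰

-8.0‰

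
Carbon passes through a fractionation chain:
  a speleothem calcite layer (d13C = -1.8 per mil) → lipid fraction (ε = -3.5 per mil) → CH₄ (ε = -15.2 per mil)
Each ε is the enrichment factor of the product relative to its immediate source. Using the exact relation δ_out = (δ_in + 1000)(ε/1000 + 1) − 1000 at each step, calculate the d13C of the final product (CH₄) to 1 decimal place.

-20.4 per mil

step 1: δ = (-1.80 + 1000)·(-3.5/1000 + 1) − 1000 = -5.29 per mil
step 2: δ = (-5.29 + 1000)·(-15.2/1000 + 1) − 1000 = -20.41 per mil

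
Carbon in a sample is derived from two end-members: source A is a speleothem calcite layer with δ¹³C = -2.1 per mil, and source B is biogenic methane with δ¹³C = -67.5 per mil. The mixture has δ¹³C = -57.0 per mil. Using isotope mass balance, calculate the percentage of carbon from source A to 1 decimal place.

δ_mix = f_A·δ_A + (1 − f_A)·δ_B  ⇒  f_A = (δ_mix − δ_B)/(δ_A − δ_B)
f_A = (-57.0 − (-67.5)) / (-2.1 − (-67.5))
f_A = 10.5 / 65.4 = 0.1606

16.1%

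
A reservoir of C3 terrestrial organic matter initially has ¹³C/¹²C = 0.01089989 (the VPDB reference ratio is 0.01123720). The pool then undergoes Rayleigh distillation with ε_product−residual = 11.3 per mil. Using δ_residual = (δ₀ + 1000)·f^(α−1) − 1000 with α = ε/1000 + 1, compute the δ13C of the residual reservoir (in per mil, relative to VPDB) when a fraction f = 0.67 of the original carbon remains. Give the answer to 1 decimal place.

δ₀ = (0.01089989/0.01123720 − 1)×1000 = (0.969983 − 1)×1000 = -30.017 per mil
α − 1 = ε/1000 = 0.0113
f^(α−1) = 0.67^(0.0113) = 0.995485
δ_res = (-30.017 + 1000) × 0.995485 − 1000 = 965.603 − 1000 = -34.40 per mil

-34.4 per mil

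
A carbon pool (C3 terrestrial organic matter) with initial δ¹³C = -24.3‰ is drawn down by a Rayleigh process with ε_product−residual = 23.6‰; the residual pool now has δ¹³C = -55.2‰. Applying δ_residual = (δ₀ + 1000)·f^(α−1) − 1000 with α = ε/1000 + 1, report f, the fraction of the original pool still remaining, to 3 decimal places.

0.256

α − 1 = ε/1000 = 0.0236
(δ_res + 1000)/(δ₀ + 1000) = (-55.2 + 1000)/(-24.3 + 1000) = 944.8/975.7 = 0.968330
f = 0.968330^(1/0.0236) = exp(ln(0.968330)/0.0236) = exp(-0.03218/0.0236)
f = exp(-1.3636) = 0.2557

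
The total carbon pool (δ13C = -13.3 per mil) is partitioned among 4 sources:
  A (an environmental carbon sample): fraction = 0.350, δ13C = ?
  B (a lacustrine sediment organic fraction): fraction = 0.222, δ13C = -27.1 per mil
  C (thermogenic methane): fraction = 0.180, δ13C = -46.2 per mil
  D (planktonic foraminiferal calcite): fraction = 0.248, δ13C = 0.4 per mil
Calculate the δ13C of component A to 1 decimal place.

2.7 per mil

Isotope mass balance: δ_bulk = Σ fᵢ·δᵢ.
-13.3 = 0.350×δ_A + 0.222×(-27.1) + 0.180×(-46.2) + 0.248×(0.4)
0.350·δ_A = -13.3 − (-14.233) = 0.933
δ_A = 0.933 / 0.350 = 2.67 per mil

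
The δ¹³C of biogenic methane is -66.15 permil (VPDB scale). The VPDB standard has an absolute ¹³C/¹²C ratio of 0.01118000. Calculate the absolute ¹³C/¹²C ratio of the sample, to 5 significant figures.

0.010440

R_sample = R_standard × (δ¹³C/1000 + 1)
R_sample = 0.01118000 × (-66.15/1000 + 1) = 0.01118000 × 0.933850
R_sample = 0.0104404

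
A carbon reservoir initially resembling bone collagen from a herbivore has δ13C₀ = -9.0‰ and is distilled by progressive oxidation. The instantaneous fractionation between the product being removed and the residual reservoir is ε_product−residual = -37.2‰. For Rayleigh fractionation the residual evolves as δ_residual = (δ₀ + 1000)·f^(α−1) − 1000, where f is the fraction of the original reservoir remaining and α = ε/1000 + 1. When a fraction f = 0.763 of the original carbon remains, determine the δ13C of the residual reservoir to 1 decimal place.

1.0‰

Rayleigh residual: δ_res = (δ₀ + 1000)·f^(α−1) − 1000
α = ε/1000 + 1 = 0.96280, so α − 1 = -0.03720
f^(α−1) = 0.763^(-0.03720) = 1.010113
δ_res = (-9.0 + 1000) × 1.010113 − 1000 = 1001.022 − 1000 = 1.02‰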